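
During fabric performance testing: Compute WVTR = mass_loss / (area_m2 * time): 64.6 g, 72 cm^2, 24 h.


Formula: WVTR = mass_loss / (area * time)
Step 1: Convert area: 72 cm^2 = 0.0072 m^2
Step 2: WVTR = 64.6 g / (0.0072 m^2 * 24 h)
Step 3: WVTR = 64.6 / 0.1728 = 373.8 g/m^2/h

373.8 g/m^2/h


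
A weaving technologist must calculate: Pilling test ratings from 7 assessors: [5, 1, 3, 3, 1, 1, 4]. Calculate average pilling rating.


Formula: Mean = sum / count
Sum = 5 + 1 + 3 + 3 + 1 + 1 + 4 = 18
Mean = 18 / 7 = 2.6

2.6


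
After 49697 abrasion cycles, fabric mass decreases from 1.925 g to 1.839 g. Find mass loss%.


Formula: Mass loss% = ((m_before - m_after) / m_before) * 100
Step 1: Mass loss = 1.925 - 1.839 = 0.086 g
Step 2: Ratio = 0.086 / 1.925 = 0.0446753
Step 3: Mass loss% = 0.0446753 * 100 = 4.46753% ≈ 4.47%

4.47%


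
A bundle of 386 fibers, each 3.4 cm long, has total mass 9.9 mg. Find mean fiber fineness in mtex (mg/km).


Formula: fineness (mtex) = mass (mg) / total length (km) = (mass_mg / total_length_m) * 1000
Step 1: Convert fiber length: 3.4 cm = 0.034 m
Step 2: Total fiber length = 386 * 0.034 = 13.124 m
Step 3: Linear density = 9.9 mg / 13.124 m = 0.7543 mg/m
Step 4: fineness = 0.7543 * 1000 = 754.3 mtex

754.3 mtex


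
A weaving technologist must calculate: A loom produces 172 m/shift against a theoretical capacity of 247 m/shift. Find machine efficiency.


Formula: Efficiency% = (Actual output / Theoretical output) * 100
Efficiency% = (172 / 247) * 100
Efficiency% = 0.696356 * 100 = 69.6356% ≈ 69.6%

69.6%


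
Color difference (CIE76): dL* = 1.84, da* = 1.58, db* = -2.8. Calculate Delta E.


Formula: Delta E = sqrt(dL*^2 + da*^2 + db*^2)
Step 1: dL*^2 = 1.84^2 = 3.3856
Step 2: da*^2 = 1.58^2 = 2.4964
Step 3: db*^2 = (-2.8)^2 = 7.84
Step 4: Sum = 3.3856 + 2.4964 + 7.84 = 13.722
Step 5: Delta E = sqrt(13.722) = 3.7

3.7 Delta E


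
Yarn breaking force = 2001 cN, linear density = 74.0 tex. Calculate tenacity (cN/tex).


Formula: Tenacity = Breaking force / Linear density
Tenacity = 2001 cN / 74.0 tex
Tenacity = 27.04 cN/tex

27.04 cN/tex


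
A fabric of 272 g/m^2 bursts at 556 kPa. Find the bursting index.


Formula: Bursting Index = Bursting Strength / Fabric GSM
BI = 556 kPa / 272 g/m^2
BI = 2.044 kPa/(g/m^2)

2.044 kPa/(g/m^2)


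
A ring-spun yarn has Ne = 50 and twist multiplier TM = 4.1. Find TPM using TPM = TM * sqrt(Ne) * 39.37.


Formula: TPM = TM * sqrt(Ne) * 39.37
Step 1: sqrt(Ne) = sqrt(50) = 7.0711
Step 2: TM * sqrt(Ne) = 4.1 * 7.0711 = 28.9915
Step 3: TPM = 28.9915 * 39.37 = 1141 twists/m

1141 twists/m


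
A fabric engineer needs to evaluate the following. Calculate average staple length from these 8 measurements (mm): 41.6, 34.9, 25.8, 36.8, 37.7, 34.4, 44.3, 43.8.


Formula: Mean = sum of lengths / count
Sum = 41.6 + 34.9 + 25.8 + 36.8 + 37.7 + 34.4 + 44.3 + 43.8
Sum = 299.3 mm
Mean = 299.3 / 8 = 37.41 mm

37.41 mm


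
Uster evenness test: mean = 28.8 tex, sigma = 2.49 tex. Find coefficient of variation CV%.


Formula: CV% = (standard deviation / mean) * 100
Step 1: Ratio = 2.49 / 28.8 = 0.086458
Step 2: CV% = 0.086458 * 100 = 8.6458% ≈ 8.6%

8.6%


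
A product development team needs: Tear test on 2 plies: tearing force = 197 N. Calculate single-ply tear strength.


Formula: Per-ply strength = Total force / Number of plies
Per-ply = 197 N / 2
Per-ply = 98.5 N

98.5 N


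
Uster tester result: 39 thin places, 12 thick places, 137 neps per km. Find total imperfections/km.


Formula: Total = thin places + thick places + neps
Total = 39 + 12 + 137
Total = 188 imperfections/km

188 imperfections/km


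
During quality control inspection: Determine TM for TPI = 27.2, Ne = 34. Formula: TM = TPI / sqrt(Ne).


Formula: TM = TPI / sqrt(Ne)
Step 1: sqrt(Ne) = sqrt(34) = 5.831
Step 2: TM = 27.2 / 5.831 = 4.66

4.66 TM


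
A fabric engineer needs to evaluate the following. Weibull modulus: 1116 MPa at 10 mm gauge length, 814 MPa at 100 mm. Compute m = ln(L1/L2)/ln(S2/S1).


Formula: m = ln(L1/L2) / ln(S2/S1)
Step 1: ln(L1/L2) = ln(10/100) = -2.30259
Step 2: S2/S1 = 814/1116 = 0.72939
Step 3: ln(S2/S1) = ln(0.72939) = -0.31555
Step 4: m = -2.30259 / -0.31555 = 7.30

7.30 (Weibull m)


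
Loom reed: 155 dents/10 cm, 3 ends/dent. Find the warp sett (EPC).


Formula: EPC = (dents per 10 cm * ends per dent) / 10
Step 1: Total ends per 10 cm = 155 * 3 = 465
Step 2: EPC = 465 / 10 = 46.5 ends/cm

46.5 ends/cm


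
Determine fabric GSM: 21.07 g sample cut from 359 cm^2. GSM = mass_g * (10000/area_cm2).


Formula: GSM = mass_g / area_m2
Step 1: Convert area: 359 cm^2 = 359 / 10000 = 0.0359 m^2
Step 2: GSM = 21.07 g / 0.0359 m^2 = 586.9 g/m^2

586.9 g/m^2


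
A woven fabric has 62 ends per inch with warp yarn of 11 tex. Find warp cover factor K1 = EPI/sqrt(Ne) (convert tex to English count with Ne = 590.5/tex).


Formula: K1 = EPI / sqrt(Ne), with Ne = 590.5 / tex_warp
Step 1: Ne = 590.5 / 11 = 53.682
Step 2: sqrt(Ne) = sqrt(53.682) = 7.3268
Step 3: K1 = 62 / 7.3268 = 8.5

8.5


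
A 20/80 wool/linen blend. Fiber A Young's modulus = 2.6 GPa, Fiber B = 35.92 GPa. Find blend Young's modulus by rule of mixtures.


Formula: Blend property = (fraction_A * property_A) + (fraction_B * property_B)
Step 1: Contribution A = 20/100 * 2.6 GPa = 0.52 GPa
Step 2: Contribution B = 80/100 * 35.92 GPa = 28.736 GPa
Step 3: Blend Young's modulus = 0.52 + 28.736 = 29.256 GPa

29.256 GPa


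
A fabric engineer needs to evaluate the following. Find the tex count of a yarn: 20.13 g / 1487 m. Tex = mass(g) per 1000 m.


Formula: Tex = (mass_g / length_m) * 1000
Substituting: Tex = (20.13 / 1487) * 1000
Intermediate: 20.13 / 1487 = 0.01353732 g/m
Tex = 0.01353732 * 1000 = 13.54 tex

13.54 tex


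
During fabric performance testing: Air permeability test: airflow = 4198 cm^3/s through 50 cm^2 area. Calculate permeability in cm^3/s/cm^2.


Formula: Air Permeability = Airflow / Test Area
AP = 4198 cm^3/s / 50 cm^2
AP = 84.0 cm^3/s/cm^2

84.0 cm^3/s/cm^2


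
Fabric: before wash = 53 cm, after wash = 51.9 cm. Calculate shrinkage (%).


Formula: Shrinkage% = ((L_before - L_after) / L_before) * 100
Step 1: Shrinkage = 53 - 51.9 = 1.1 cm
Step 2: Shrinkage% = (1.1 / 53) * 100
Step 3: Shrinkage% = 0.020755 * 100 = 2.0755% ≈ 2.1%

2.1%


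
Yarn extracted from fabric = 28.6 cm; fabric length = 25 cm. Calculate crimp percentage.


Formula: Crimp% = ((L_yarn - L_fabric) / L_fabric) * 100
Step 1: Extension = 28.6 - 25 = 3.6 cm
Step 2: Crimp% = (3.6 / 25) * 100
Step 3: Crimp% = 0.144 * 100 = 14.4%

14.4%


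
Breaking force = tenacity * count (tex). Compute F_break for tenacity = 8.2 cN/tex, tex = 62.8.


Formula: Breaking force = Tenacity * Linear density
F = 8.2 cN/tex * 62.8 tex
F = 514.96 cN

514.96 cN


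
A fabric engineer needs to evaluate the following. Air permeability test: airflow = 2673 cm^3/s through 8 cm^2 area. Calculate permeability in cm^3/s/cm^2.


Formula: Air Permeability = Airflow / Test Area
AP = 2673 cm^3/s / 8 cm^2
AP = 334.1 cm^3/s/cm^2

334.1 cm^3/s/cm^2


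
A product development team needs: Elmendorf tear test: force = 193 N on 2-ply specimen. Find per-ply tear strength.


Formula: Per-ply strength = Total force / Number of plies
Per-ply = 193 N / 2
Per-ply = 96.5 N

96.5 N


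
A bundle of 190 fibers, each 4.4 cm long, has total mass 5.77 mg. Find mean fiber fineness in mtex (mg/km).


Formula: fineness (mtex) = mass (mg) / total length (km) = (mass_mg / total_length_m) * 1000
Step 1: Convert fiber length: 4.4 cm = 0.044 m
Step 2: Total fiber length = 190 * 0.044 = 8.36 m
Step 3: Linear density = 5.77 mg / 8.36 m = 0.6902 mg/m
Step 4: fineness = 0.6902 * 1000 = 690.2 mtex

690.2 mtex


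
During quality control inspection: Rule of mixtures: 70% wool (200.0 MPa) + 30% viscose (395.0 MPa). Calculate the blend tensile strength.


Formula: Blend property = (fraction_A * property_A) + (fraction_B * property_B)
Step 1: Contribution A = 70/100 * 200.0 MPa = 140.0 MPa
Step 2: Contribution B = 30/100 * 395.0 MPa = 118.5 MPa
Step 3: Blend tensile strength = 140.0 + 118.5 = 258.5 MPa

258.5 MPa


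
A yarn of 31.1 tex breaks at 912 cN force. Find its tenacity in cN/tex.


Formula: Tenacity = Breaking force / Linear density
Tenacity = 912 cN / 31.1 tex
Tenacity = 29.32 cN/tex

29.32 cN/tex


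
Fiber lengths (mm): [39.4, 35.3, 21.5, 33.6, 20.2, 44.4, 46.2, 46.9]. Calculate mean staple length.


Formula: Mean = sum of lengths / count
Sum = 39.4 + 35.3 + 21.5 + 33.6 + 20.2 + 44.4 + 46.2 + 46.9
Sum = 287.5 mm
Mean = 287.5 / 8 = 35.94 mm

35.94 mm


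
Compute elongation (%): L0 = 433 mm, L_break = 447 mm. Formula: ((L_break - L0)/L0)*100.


Formula: Elongation (%) = ((L_break - L0) / L0) * 100
Step 1: Extension = 447 - 433 = 14 mm
Step 2: Elongation = (14 / 433) * 100
Step 3: Elongation = 0.032333 * 100 = 3.2333% ≈ 3.2%

3.2%


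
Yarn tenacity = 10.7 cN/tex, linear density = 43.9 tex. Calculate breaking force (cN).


Formula: Breaking force = Tenacity * Linear density
F = 10.7 cN/tex * 43.9 tex
F = 469.73 cN

469.73 cN


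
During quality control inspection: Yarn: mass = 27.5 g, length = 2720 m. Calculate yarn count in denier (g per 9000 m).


Formula: den = (mass_g / length_m) * 9000
Substituting: den = (27.5 / 2720) * 9000
Intermediate: 27.5 / 2720 = 0.01011029 g/m
den = 0.01011029 * 9000 = 91.0 denier

91.0 denier


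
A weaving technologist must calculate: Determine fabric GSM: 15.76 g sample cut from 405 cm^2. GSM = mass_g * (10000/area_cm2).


Formula: GSM = mass_g / area_m2
Step 1: Convert area: 405 cm^2 = 405 / 10000 = 0.0405 m^2
Step 2: GSM = 15.76 g / 0.0405 m^2 = 389.1 g/m^2

389.1 g/m^2


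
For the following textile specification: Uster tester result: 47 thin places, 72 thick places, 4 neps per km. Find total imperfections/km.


Formula: Total = thin places + thick places + neps
Total = 47 + 72 + 4
Total = 123 imperfections/km

123 imperfections/km


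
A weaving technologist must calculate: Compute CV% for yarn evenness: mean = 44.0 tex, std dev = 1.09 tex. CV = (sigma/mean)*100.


Formula: CV% = (standard deviation / mean) * 100
Step 1: Ratio = 1.09 / 44.0 = 0.024773
Step 2: CV% = 0.024773 * 100 = 2.4773% ≈ 2.5%

2.5%


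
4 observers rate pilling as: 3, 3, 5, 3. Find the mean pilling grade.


Formula: Mean = sum / count
Sum = 3 + 3 + 5 + 3 = 14
Mean = 14 / 4 = 3.5

3.5


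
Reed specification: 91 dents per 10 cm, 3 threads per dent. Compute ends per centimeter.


Formula: EPC = (dents per 10 cm * ends per dent) / 10
Step 1: Total ends per 10 cm = 91 * 3 = 273
Step 2: EPC = 273 / 10 = 27.3 ends/cm

27.3 ends/cm


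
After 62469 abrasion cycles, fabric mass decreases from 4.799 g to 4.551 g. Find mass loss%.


Formula: Mass loss% = ((m_before - m_after) / m_before) * 100
Step 1: Mass loss = 4.799 - 4.551 = 0.248 g
Step 2: Ratio = 0.248 / 4.799 = 0.0516774
Step 3: Mass loss% = 0.0516774 * 100 = 5.16774% ≈ 5.17%

5.17%


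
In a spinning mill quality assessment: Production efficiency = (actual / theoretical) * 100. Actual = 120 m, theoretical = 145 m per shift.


Formula: Efficiency% = (Actual output / Theoretical output) * 100
Efficiency% = (120 / 145) * 100
Efficiency% = 0.827586 * 100 = 82.7586% ≈ 82.8%

82.8%


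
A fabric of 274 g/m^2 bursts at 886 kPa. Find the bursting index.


Formula: Bursting Index = Bursting Strength / Fabric GSM
BI = 886 kPa / 274 g/m^2
BI = 3.234 kPa/(g/m^2)

3.234 kPa/(g/m^2)


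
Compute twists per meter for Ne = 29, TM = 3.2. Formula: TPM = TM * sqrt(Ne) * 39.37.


Formula: TPM = TM * sqrt(Ne) * 39.37
Step 1: sqrt(Ne) = sqrt(29) = 5.3852
Step 2: TM * sqrt(Ne) = 3.2 * 5.3852 = 17.2326
Step 3: TPM = 17.2326 * 39.37 = 678 twists/m

678 twists/m


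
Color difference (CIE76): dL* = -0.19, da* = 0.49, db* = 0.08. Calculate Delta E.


Formula: Delta E = sqrt(dL*^2 + da*^2 + db*^2)
Step 1: dL*^2 = (-0.19)^2 = 0.0361
Step 2: da*^2 = 0.49^2 = 0.2401
Step 3: db*^2 = 0.08^2 = 0.0064
Step 4: Sum = 0.0361 + 0.2401 + 0.0064 = 0.2826
Step 5: Delta E = sqrt(0.2826) = 0.53

0.53 Delta E


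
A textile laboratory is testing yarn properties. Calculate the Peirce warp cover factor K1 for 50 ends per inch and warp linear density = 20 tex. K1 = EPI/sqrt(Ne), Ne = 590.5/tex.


Formula: K1 = EPI / sqrt(Ne), with Ne = 590.5 / tex_warp
Step 1: Ne = 590.5 / 20 = 29.525
Step 2: sqrt(Ne) = sqrt(29.525) = 5.4337
Step 3: K1 = 50 / 5.4337 = 9.2

9.2


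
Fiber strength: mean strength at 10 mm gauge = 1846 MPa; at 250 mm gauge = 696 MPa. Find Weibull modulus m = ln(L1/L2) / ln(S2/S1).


Formula: m = ln(L1/L2) / ln(S2/S1)
Step 1: ln(L1/L2) = ln(10/250) = -3.21888
Step 2: S2/S1 = 696/1846 = 0.37703
Step 3: ln(S2/S1) = ln(0.37703) = -0.97543
Step 4: m = -3.21888 / -0.97543 = 3.30

3.30 (Weibull m)


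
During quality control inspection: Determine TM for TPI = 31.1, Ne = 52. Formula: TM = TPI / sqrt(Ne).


Formula: TM = TPI / sqrt(Ne)
Step 1: sqrt(Ne) = sqrt(52) = 7.2111
Step 2: TM = 31.1 / 7.2111 = 4.31

4.31 TM


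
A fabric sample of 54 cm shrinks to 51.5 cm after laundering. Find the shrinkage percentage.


Formula: Shrinkage% = ((L_before - L_after) / L_before) * 100
Step 1: Shrinkage = 54 - 51.5 = 2.5 cm
Step 2: Shrinkage% = (2.5 / 54) * 100
Step 3: Shrinkage% = 0.046296 * 100 = 4.6296% ≈ 4.6%

4.6%


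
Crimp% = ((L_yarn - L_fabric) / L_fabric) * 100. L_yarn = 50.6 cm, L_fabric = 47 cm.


Formula: Crimp% = ((L_yarn - L_fabric) / L_fabric) * 100
Step 1: Extension = 50.6 - 47 = 3.6 cm
Step 2: Crimp% = (3.6 / 47) * 100
Step 3: Crimp% = 0.076596 * 100 = 7.6596% ≈ 7.7%

7.7%


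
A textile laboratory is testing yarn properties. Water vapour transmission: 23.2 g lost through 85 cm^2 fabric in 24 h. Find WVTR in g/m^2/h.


Formula: WVTR = mass_loss / (area * time)
Step 1: Convert area: 85 cm^2 = 0.0085 m^2
Step 2: WVTR = 23.2 g / (0.0085 m^2 * 24 h)
Step 3: WVTR = 23.2 / 0.204 = 113.7 g/m^2/h

113.7 g/m^2/h


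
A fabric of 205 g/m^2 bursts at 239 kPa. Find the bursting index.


Formula: Bursting Index = Bursting Strength / Fabric GSM
BI = 239 kPa / 205 g/m^2
BI = 1.166 kPa/(g/m^2)

1.166 kPa/(g/m^2)


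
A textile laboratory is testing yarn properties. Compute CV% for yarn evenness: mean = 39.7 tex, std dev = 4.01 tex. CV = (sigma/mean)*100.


Formula: CV% = (standard deviation / mean) * 100
Step 1: Ratio = 4.01 / 39.7 = 0.101008
Step 2: CV% = 0.101008 * 100 = 10.1008% ≈ 10.1%

10.1%


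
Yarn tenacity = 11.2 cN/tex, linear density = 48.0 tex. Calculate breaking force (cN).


Formula: Breaking force = Tenacity * Linear density
F = 11.2 cN/tex * 48.0 tex
F = 537.60 cN

537.60 cN


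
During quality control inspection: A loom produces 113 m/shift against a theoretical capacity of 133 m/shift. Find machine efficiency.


Formula: Efficiency% = (Actual output / Theoretical output) * 100
Efficiency% = (113 / 133) * 100
Efficiency% = 0.849624 * 100 = 84.9624% ≈ 85.0%

85.0%


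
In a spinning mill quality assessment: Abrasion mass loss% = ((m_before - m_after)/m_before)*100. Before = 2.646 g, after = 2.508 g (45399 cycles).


Formula: Mass loss% = ((m_before - m_after) / m_before) * 100
Step 1: Mass loss = 2.646 - 2.508 = 0.138 g
Step 2: Ratio = 0.138 / 2.646 = 0.0521542
Step 3: Mass loss% = 0.0521542 * 100 = 5.21542% ≈ 5.22%

5.22%


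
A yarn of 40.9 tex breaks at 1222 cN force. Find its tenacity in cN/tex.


Formula: Tenacity = Breaking force / Linear density
Tenacity = 1222 cN / 40.9 tex
Tenacity = 29.88 cN/tex

29.88 cN/tex


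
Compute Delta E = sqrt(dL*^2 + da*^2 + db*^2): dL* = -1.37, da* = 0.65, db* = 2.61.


Formula: Delta E = sqrt(dL*^2 + da*^2 + db*^2)
Step 1: dL*^2 = (-1.37)^2 = 1.8769
Step 2: da*^2 = 0.65^2 = 0.4225
Step 3: db*^2 = 2.61^2 = 6.8121
Step 4: Sum = 1.8769 + 0.4225 + 6.8121 = 9.1115
Step 5: Delta E = sqrt(9.1115) = 3.02

3.02 Delta E


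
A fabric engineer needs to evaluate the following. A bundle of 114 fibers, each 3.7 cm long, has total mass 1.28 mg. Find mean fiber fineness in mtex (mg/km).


Formula: fineness (mtex) = mass (mg) / total length (km) = (mass_mg / total_length_m) * 1000
Step 1: Convert fiber length: 3.7 cm = 0.037 m
Step 2: Total fiber length = 114 * 0.037 = 4.218 m
Step 3: Linear density = 1.28 mg / 4.218 m = 0.3035 mg/m
Step 4: fineness = 0.3035 * 1000 = 303.5 mtex

303.5 mtex


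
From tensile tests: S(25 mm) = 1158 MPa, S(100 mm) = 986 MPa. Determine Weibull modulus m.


Formula: m = ln(L1/L2) / ln(S2/S1)
Step 1: ln(L1/L2) = ln(25/100) = -1.38629
Step 2: S2/S1 = 986/1158 = 0.85147
Step 3: ln(S2/S1) = ln(0.85147) = -0.16079
Step 4: m = -1.38629 / -0.16079 = 8.62

8.62 (Weibull m)


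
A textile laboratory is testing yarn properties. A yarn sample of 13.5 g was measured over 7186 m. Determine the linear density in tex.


Formula: Tex = (mass_g / length_m) * 1000
Substituting: Tex = (13.5 / 7186) * 1000
Intermediate: 13.5 / 7186 = 0.00187865 g/m
Tex = 0.00187865 * 1000 = 1.88 tex

1.88 tex


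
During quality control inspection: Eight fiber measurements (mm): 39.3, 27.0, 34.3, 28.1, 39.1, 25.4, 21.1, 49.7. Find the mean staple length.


Formula: Mean = sum of lengths / count
Sum = 39.3 + 27.0 + 34.3 + 28.1 + 39.1 + 25.4 + 21.1 + 49.7
Sum = 264.0 mm
Mean = 264.0 / 8 = 33.00 mm

33.00 mm


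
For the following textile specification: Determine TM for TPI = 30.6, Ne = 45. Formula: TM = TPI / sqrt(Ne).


Formula: TM = TPI / sqrt(Ne)
Step 1: sqrt(Ne) = sqrt(45) = 6.7082
Step 2: TM = 30.6 / 6.7082 = 4.56

4.56 TM


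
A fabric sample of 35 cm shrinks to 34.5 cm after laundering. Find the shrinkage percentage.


Formula: Shrinkage% = ((L_before - L_after) / L_before) * 100
Step 1: Shrinkage = 35 - 34.5 = 0.5 cm
Step 2: Shrinkage% = (0.5 / 35) * 100
Step 3: Shrinkage% = 0.014286 * 100 = 1.4286% ≈ 1.4%

1.4%


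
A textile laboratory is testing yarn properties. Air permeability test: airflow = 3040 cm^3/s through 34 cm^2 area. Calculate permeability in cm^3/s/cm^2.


Formula: Air Permeability = Airflow / Test Area
AP = 3040 cm^3/s / 34 cm^2
AP = 89.4 cm^3/s/cm^2

89.4 cm^3/s/cm^2


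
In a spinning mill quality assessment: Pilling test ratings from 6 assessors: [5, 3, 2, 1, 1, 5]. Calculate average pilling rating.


Formula: Mean = sum / count
Sum = 5 + 3 + 2 + 1 + 1 + 5 = 17
Mean = 17 / 6 = 2.8

2.8


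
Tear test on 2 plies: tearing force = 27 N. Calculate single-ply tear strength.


Formula: Per-ply strength = Total force / Number of plies
Per-ply = 27 N / 2
Per-ply = 13.5 N

13.5 N


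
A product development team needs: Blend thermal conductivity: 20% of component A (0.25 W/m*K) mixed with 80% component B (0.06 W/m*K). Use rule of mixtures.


Formula: Blend property = (fraction_A * property_A) + (fraction_B * property_B)
Step 1: Contribution A = 20/100 * 0.25 W/m*K = 0.05 W/m*K
Step 2: Contribution B = 80/100 * 0.06 W/m*K = 0.048 W/m*K
Step 3: Blend thermal conductivity = 0.05 + 0.048 = 0.098 W/m*K

0.098 W/m*K


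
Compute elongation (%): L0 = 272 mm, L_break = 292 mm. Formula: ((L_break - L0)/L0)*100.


Formula: Elongation (%) = ((L_break - L0) / L0) * 100
Step 1: Extension = 292 - 272 = 20 mm
Step 2: Elongation = (20 / 272) * 100
Step 3: Elongation = 0.073529 * 100 = 7.3529% ≈ 7.4%

7.4%


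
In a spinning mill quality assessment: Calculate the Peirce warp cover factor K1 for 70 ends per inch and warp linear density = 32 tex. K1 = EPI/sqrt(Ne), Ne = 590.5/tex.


Formula: K1 = EPI / sqrt(Ne), with Ne = 590.5 / tex_warp
Step 1: Ne = 590.5 / 32 = 18.453
Step 2: sqrt(Ne) = sqrt(18.453) = 4.2957
Step 3: K1 = 70 / 4.2957 = 16.3

16.3


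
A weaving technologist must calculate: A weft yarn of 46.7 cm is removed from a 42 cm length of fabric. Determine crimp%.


Formula: Crimp% = ((L_yarn - L_fabric) / L_fabric) * 100
Step 1: Extension = 46.7 - 42 = 4.7 cm
Step 2: Crimp% = (4.7 / 42) * 100
Step 3: Crimp% = 0.111905 * 100 = 11.1905% ≈ 11.2%

11.2%


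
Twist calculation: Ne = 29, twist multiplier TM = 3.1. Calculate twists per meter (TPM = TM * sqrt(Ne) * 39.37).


Formula: TPM = TM * sqrt(Ne) * 39.37
Step 1: sqrt(Ne) = sqrt(29) = 5.3852
Step 2: TM * sqrt(Ne) = 3.1 * 5.3852 = 16.6941
Step 3: TPM = 16.6941 * 39.37 = 657 twists/m

657 twists/m


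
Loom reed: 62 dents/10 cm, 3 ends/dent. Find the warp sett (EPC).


Formula: EPC = (dents per 10 cm * ends per dent) / 10
Step 1: Total ends per 10 cm = 62 * 3 = 186
Step 2: EPC = 186 / 10 = 18.6 ends/cm

18.6 ends/cm


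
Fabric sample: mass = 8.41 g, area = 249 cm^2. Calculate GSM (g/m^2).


Formula: GSM = mass_g / area_m2
Step 1: Convert area: 249 cm^2 = 249 / 10000 = 0.0249 m^2
Step 2: GSM = 8.41 g / 0.0249 m^2 = 337.8 g/m^2

337.8 g/m^2


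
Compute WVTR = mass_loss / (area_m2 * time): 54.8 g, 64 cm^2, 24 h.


Formula: WVTR = mass_loss / (area * time)
Step 1: Convert area: 64 cm^2 = 0.0064 m^2
Step 2: WVTR = 54.8 g / (0.0064 m^2 * 24 h)
Step 3: WVTR = 54.8 / 0.1536 = 356.8 g/m^2/h

356.8 g/m^2/h


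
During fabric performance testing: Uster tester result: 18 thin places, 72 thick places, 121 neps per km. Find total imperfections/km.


Formula: Total = thin places + thick places + neps
Total = 18 + 72 + 121
Total = 211 imperfections/km

211 imperfections/km


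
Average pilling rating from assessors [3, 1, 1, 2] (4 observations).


Formula: Mean = sum / count
Sum = 3 + 1 + 1 + 2 = 7
Mean = 7 / 4 = 1.8

1.8


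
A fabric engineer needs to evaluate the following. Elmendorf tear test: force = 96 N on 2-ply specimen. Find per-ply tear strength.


Formula: Per-ply strength = Total force / Number of plies
Per-ply = 96 N / 2
Per-ply = 48 N

48 N


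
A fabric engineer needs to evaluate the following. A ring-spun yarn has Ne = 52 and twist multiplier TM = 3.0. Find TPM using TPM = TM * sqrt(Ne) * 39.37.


Formula: TPM = TM * sqrt(Ne) * 39.37
Step 1: sqrt(Ne) = sqrt(52) = 7.2111
Step 2: TM * sqrt(Ne) = 3.0 * 7.2111 = 21.6333
Step 3: TPM = 21.6333 * 39.37 = 852 twists/m

852 twists/m


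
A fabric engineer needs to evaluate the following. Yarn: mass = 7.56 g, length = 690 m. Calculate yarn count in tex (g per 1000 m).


Formula: Tex = (mass_g / length_m) * 1000
Substituting: Tex = (7.56 / 690) * 1000
Intermediate: 7.56 / 690 = 0.01095652 g/m
Tex = 0.01095652 * 1000 = 10.96 tex

10.96 tex


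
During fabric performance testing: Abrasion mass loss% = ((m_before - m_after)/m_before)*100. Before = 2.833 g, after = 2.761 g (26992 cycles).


Formula: Mass loss% = ((m_before - m_after) / m_before) * 100
Step 1: Mass loss = 2.833 - 2.761 = 0.072 g
Step 2: Ratio = 0.072 / 2.833 = 0.0254148
Step 3: Mass loss% = 0.0254148 * 100 = 2.54148% ≈ 2.54%

2.54%


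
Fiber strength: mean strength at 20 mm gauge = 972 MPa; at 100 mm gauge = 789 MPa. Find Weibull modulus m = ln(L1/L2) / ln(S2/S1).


Formula: m = ln(L1/L2) / ln(S2/S1)
Step 1: ln(L1/L2) = ln(20/100) = -1.60944
Step 2: S2/S1 = 789/972 = 0.81173
Step 3: ln(S2/S1) = ln(0.81173) = -0.20859
Step 4: m = -1.60944 / -0.20859 = 7.72

7.72 (Weibull m)


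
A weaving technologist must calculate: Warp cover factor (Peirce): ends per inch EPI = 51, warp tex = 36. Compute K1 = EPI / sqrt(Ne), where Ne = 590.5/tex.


Formula: K1 = EPI / sqrt(Ne), with Ne = 590.5 / tex_warp
Step 1: Ne = 590.5 / 36 = 16.403
Step 2: sqrt(Ne) = sqrt(16.403) = 4.0501
Step 3: K1 = 51 / 4.0501 = 12.6

12.6


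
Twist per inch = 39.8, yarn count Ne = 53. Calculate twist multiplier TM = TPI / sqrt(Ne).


Formula: TM = TPI / sqrt(Ne)
Step 1: sqrt(Ne) = sqrt(53) = 7.2801
Step 2: TM = 39.8 / 7.2801 = 5.47

5.47 TM


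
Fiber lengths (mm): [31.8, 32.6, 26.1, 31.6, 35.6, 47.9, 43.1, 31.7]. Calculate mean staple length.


Formula: Mean = sum of lengths / count
Sum = 31.8 + 32.6 + 26.1 + 31.6 + 35.6 + 47.9 + 43.1 + 31.7
Sum = 280.4 mm
Mean = 280.4 / 8 = 35.05 mm

35.05 mm


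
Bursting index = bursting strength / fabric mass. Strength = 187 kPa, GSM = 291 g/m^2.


Formula: Bursting Index = Bursting Strength / Fabric GSM
BI = 187 kPa / 291 g/m^2
BI = 0.643 kPa/(g/m^2)

0.643 kPa/(g/m^2)


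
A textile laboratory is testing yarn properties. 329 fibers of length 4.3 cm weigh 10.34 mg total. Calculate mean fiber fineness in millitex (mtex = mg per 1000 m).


Formula: fineness (mtex) = mass (mg) / total length (km) = (mass_mg / total_length_m) * 1000
Step 1: Convert fiber length: 4.3 cm = 0.043 m
Step 2: Total fiber length = 329 * 0.043 = 14.147 m
Step 3: Linear density = 10.34 mg / 14.147 m = 0.7309 mg/m
Step 4: fineness = 0.7309 * 1000 = 730.9 mtex

730.9 mtex


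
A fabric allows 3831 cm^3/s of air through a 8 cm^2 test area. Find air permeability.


Formula: Air Permeability = Airflow / Test Area
AP = 3831 cm^3/s / 8 cm^2
AP = 478.9 cm^3/s/cm^2

478.9 cm^3/s/cm^2


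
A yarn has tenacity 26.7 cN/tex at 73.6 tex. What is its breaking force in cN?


Formula: Breaking force = Tenacity * Linear density
F = 26.7 cN/tex * 73.6 tex
F = 1965.12 cN

1965.12 cN


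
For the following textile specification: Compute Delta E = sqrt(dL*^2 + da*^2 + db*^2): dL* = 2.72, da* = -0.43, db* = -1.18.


Formula: Delta E = sqrt(dL*^2 + da*^2 + db*^2)
Step 1: dL*^2 = 2.72^2 = 7.3984
Step 2: da*^2 = (-0.43)^2 = 0.1849
Step 3: db*^2 = (-1.18)^2 = 1.3924
Step 4: Sum = 7.3984 + 0.1849 + 1.3924 = 8.9757
Step 5: Delta E = sqrt(8.9757) = 3.0

3.0 Delta E


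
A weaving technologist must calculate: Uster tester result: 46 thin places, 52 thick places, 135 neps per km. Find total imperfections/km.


Formula: Total = thin places + thick places + neps
Total = 46 + 52 + 135
Total = 233 imperfections/km

233 imperfections/km


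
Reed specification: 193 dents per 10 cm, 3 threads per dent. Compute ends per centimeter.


Formula: EPC = (dents per 10 cm * ends per dent) / 10
Step 1: Total ends per 10 cm = 193 * 3 = 579
Step 2: EPC = 579 / 10 = 57.9 ends/cm

57.9 ends/cm


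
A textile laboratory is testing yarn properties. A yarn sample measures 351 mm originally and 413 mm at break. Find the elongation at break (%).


Formula: Elongation (%) = ((L_break - L0) / L0) * 100
Step 1: Extension = 413 - 351 = 62 mm
Step 2: Elongation = (62 / 351) * 100
Step 3: Elongation = 0.176638 * 100 = 17.6638% ≈ 17.7%

17.7%


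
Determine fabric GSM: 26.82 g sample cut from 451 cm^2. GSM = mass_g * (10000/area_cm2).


Formula: GSM = mass_g / area_m2
Step 1: Convert area: 451 cm^2 = 451 / 10000 = 0.0451 m^2
Step 2: GSM = 26.82 g / 0.0451 m^2 = 594.7 g/m^2

594.7 g/m^2


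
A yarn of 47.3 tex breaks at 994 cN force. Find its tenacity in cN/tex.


Formula: Tenacity = Breaking force / Linear density
Tenacity = 994 cN / 47.3 tex
Tenacity = 21.01 cN/tex

21.01 cN/tex


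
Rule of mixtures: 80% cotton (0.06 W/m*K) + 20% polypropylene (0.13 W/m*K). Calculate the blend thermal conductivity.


Formula: Blend property = (fraction_A * property_A) + (fraction_B * property_B)
Step 1: Contribution A = 80/100 * 0.06 W/m*K = 0.048 W/m*K
Step 2: Contribution B = 20/100 * 0.13 W/m*K = 0.026 W/m*K
Step 3: Blend thermal conductivity = 0.048 + 0.026 = 0.074 W/m*K

0.074 W/m*K


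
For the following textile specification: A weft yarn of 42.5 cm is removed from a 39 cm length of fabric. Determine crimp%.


Formula: Crimp% = ((L_yarn - L_fabric) / L_fabric) * 100
Step 1: Extension = 42.5 - 39 = 3.5 cm
Step 2: Crimp% = (3.5 / 39) * 100
Step 3: Crimp% = 0.089744 * 100 = 8.9744% ≈ 9.0%

9.0%


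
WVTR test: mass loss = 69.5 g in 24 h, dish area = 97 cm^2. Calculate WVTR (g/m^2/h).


Formula: WVTR = mass_loss / (area * time)
Step 1: Convert area: 97 cm^2 = 0.0097 m^2
Step 2: WVTR = 69.5 g / (0.0097 m^2 * 24 h)
Step 3: WVTR = 69.5 / 0.2328 = 298.5 g/m^2/h

298.5 g/m^2/h


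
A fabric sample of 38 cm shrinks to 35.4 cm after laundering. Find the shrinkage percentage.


Formula: Shrinkage% = ((L_before - L_after) / L_before) * 100
Step 1: Shrinkage = 38 - 35.4 = 2.6 cm
Step 2: Shrinkage% = (2.6 / 38) * 100
Step 3: Shrinkage% = 0.068421 * 100 = 6.8421% ≈ 6.8%

6.8%


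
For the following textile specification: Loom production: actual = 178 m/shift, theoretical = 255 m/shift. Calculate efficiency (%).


Formula: Efficiency% = (Actual output / Theoretical output) * 100
Efficiency% = (178 / 255) * 100
Efficiency% = 0.698039 * 100 = 69.8039% ≈ 69.8%

69.8%


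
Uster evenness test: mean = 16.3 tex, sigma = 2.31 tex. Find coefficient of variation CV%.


Formula: CV% = (standard deviation / mean) * 100
Step 1: Ratio = 2.31 / 16.3 = 0.141718
Step 2: CV% = 0.141718 * 100 = 14.1718% ≈ 14.2%

14.2%


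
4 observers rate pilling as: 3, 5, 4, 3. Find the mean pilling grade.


Formula: Mean = sum / count
Sum = 3 + 5 + 4 + 3 = 15
Mean = 15 / 4 = 3.8

3.8


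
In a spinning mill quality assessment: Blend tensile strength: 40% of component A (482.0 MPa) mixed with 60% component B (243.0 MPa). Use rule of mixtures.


Formula: Blend property = (fraction_A * property_A) + (fraction_B * property_B)
Step 1: Contribution A = 40/100 * 482.0 MPa = 192.8 MPa
Step 2: Contribution B = 60/100 * 243.0 MPa = 145.8 MPa
Step 3: Blend tensile strength = 192.8 + 145.8 = 338.6 MPa

338.6 MPa


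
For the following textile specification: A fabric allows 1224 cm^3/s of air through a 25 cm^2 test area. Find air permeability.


Formula: Air Permeability = Airflow / Test Area
AP = 1224 cm^3/s / 25 cm^2
AP = 49.0 cm^3/s/cm^2

49.0 cm^3/s/cm^2


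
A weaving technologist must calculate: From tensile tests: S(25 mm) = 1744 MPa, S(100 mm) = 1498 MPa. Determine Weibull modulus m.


Formula: m = ln(L1/L2) / ln(S2/S1)
Step 1: ln(L1/L2) = ln(25/100) = -1.38629
Step 2: S2/S1 = 1498/1744 = 0.85894
Step 3: ln(S2/S1) = ln(0.85894) = -0.15206
Step 4: m = -1.38629 / -0.15206 = 9.12

9.12 (Weibull m)


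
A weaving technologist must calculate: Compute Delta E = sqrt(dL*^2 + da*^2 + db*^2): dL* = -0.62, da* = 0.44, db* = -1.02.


Formula: Delta E = sqrt(dL*^2 + da*^2 + db*^2)
Step 1: dL*^2 = (-0.62)^2 = 0.3844
Step 2: da*^2 = 0.44^2 = 0.1936
Step 3: db*^2 = (-1.02)^2 = 1.0404
Step 4: Sum = 0.3844 + 0.1936 + 1.0404 = 1.6184
Step 5: Delta E = sqrt(1.6184) = 1.27

1.27 Delta E


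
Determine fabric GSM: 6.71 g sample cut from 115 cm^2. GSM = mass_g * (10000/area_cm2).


Formula: GSM = mass_g / area_m2
Step 1: Convert area: 115 cm^2 = 115 / 10000 = 0.0115 m^2
Step 2: GSM = 6.71 g / 0.0115 m^2 = 583.5 g/m^2

583.5 g/m^2


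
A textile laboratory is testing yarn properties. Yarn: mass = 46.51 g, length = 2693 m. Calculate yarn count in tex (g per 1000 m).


Formula: Tex = (mass_g / length_m) * 1000
Substituting: Tex = (46.51 / 2693) * 1000
Intermediate: 46.51 / 2693 = 0.0172707 g/m
Tex = 0.0172707 * 1000 = 17.27 tex

17.27 tex


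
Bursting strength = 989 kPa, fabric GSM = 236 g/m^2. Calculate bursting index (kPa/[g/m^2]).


Formula: Bursting Index = Bursting Strength / Fabric GSM
BI = 989 kPa / 236 g/m^2
BI = 4.191 kPa/(g/m^2)

4.191 kPa/(g/m^2)


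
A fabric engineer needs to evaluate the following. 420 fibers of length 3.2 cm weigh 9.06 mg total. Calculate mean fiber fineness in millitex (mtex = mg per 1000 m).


Formula: fineness (mtex) = mass (mg) / total length (km) = (mass_mg / total_length_m) * 1000
Step 1: Convert fiber length: 3.2 cm = 0.032 m
Step 2: Total fiber length = 420 * 0.032 = 13.44 m
Step 3: Linear density = 9.06 mg / 13.44 m = 0.6741 mg/m
Step 4: fineness = 0.6741 * 1000 = 674.1 mtex

674.1 mtex


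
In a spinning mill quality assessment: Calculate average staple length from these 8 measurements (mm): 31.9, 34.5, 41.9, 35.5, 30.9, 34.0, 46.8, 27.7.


Formula: Mean = sum of lengths / count
Sum = 31.9 + 34.5 + 41.9 + 35.5 + 30.9 + 34.0 + 46.8 + 27.7
Sum = 283.2 mm
Mean = 283.2 / 8 = 35.40 mm

35.40 mm


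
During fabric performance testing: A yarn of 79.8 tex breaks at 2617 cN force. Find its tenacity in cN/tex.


Formula: Tenacity = Breaking force / Linear density
Tenacity = 2617 cN / 79.8 tex
Tenacity = 32.79 cN/tex

32.79 cN/tex


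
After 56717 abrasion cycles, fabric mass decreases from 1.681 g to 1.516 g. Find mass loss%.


Formula: Mass loss% = ((m_before - m_after) / m_before) * 100
Step 1: Mass loss = 1.681 - 1.516 = 0.165 g
Step 2: Ratio = 0.165 / 1.681 = 0.0981559
Step 3: Mass loss% = 0.0981559 * 100 = 9.81559% ≈ 9.82%

9.82%


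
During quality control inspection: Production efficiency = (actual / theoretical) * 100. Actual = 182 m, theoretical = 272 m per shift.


Formula: Efficiency% = (Actual output / Theoretical output) * 100
Efficiency% = (182 / 272) * 100
Efficiency% = 0.669118 * 100 = 66.9118% ≈ 66.9%

66.9%


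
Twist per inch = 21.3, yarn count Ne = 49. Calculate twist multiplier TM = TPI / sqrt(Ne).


Formula: TM = TPI / sqrt(Ne)
Step 1: sqrt(Ne) = sqrt(49) = 7
Step 2: TM = 21.3 / 7 = 3.04

3.04 TM


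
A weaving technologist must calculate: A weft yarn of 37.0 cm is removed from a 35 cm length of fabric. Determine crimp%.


Formula: Crimp% = ((L_yarn - L_fabric) / L_fabric) * 100
Step 1: Extension = 37.0 - 35 = 2.0 cm
Step 2: Crimp% = (2.0 / 35) * 100
Step 3: Crimp% = 0.057143 * 100 = 5.7143% ≈ 5.7%

5.7%


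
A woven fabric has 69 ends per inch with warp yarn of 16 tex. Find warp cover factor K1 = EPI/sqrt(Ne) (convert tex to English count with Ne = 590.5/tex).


Formula: K1 = EPI / sqrt(Ne), with Ne = 590.5 / tex_warp
Step 1: Ne = 590.5 / 16 = 36.906
Step 2: sqrt(Ne) = sqrt(36.906) = 6.075
Step 3: K1 = 69 / 6.075 = 11.4

11.4


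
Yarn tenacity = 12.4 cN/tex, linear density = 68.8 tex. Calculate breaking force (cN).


Formula: Breaking force = Tenacity * Linear density
F = 12.4 cN/tex * 68.8 tex
F = 853.12 cN

853.12 cN


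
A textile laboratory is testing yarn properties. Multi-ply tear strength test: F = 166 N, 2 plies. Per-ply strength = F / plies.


Formula: Per-ply strength = Total force / Number of plies
Per-ply = 166 N / 2
Per-ply = 83 N

83 N


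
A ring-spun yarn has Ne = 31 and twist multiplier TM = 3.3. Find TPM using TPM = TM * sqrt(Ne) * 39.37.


Formula: TPM = TM * sqrt(Ne) * 39.37
Step 1: sqrt(Ne) = sqrt(31) = 5.5678
Step 2: TM * sqrt(Ne) = 3.3 * 5.5678 = 18.3737
Step 3: TPM = 18.3737 * 39.37 = 723 twists/m

723 twists/m


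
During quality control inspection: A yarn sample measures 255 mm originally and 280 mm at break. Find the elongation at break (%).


Formula: Elongation (%) = ((L_break - L0) / L0) * 100
Step 1: Extension = 280 - 255 = 25 mm
Step 2: Elongation = (25 / 255) * 100
Step 3: Elongation = 0.098039 * 100 = 9.8039% ≈ 9.8%

9.8%


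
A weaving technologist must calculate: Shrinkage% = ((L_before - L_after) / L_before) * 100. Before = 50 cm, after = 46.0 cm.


Formula: Shrinkage% = ((L_before - L_after) / L_before) * 100
Step 1: Shrinkage = 50 - 46.0 = 4.0 cm
Step 2: Shrinkage% = (4.0 / 50) * 100
Step 3: Shrinkage% = 0.08 * 100 = 8.0%

8.0%


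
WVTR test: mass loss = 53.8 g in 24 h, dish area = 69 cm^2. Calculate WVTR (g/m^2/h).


Formula: WVTR = mass_loss / (area * time)
Step 1: Convert area: 69 cm^2 = 0.0069 m^2
Step 2: WVTR = 53.8 g / (0.0069 m^2 * 24 h)
Step 3: WVTR = 53.8 / 0.1656 = 324.9 g/m^2/h

324.9 g/m^2/h


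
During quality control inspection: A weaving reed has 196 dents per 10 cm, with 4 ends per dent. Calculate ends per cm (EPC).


Formula: EPC = (dents per 10 cm * ends per dent) / 10
Step 1: Total ends per 10 cm = 196 * 4 = 784
Step 2: EPC = 784 / 10 = 78.4 ends/cm

78.4 ends/cm


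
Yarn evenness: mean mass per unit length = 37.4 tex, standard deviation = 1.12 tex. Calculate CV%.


Formula: CV% = (standard deviation / mean) * 100
Step 1: Ratio = 1.12 / 37.4 = 0.029947
Step 2: CV% = 0.029947 * 100 = 2.9947% ≈ 3.0%

3.0%


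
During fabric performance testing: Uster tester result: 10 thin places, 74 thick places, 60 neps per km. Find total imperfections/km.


Formula: Total = thin places + thick places + neps
Total = 10 + 74 + 60
Total = 144 imperfections/km

144 imperfections/km


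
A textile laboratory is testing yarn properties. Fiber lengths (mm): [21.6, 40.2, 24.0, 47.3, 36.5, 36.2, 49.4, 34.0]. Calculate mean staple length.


Formula: Mean = sum of lengths / count
Sum = 21.6 + 40.2 + 24.0 + 47.3 + 36.5 + 36.2 + 49.4 + 34.0
Sum = 289.2 mm
Mean = 289.2 / 8 = 36.15 mm

36.15 mm


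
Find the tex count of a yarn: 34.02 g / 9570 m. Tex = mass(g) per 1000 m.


Formula: Tex = (mass_g / length_m) * 1000
Substituting: Tex = (34.02 / 9570) * 1000
Intermediate: 34.02 / 9570 = 0.00355486 g/m
Tex = 0.00355486 * 1000 = 3.55 tex

3.55 tex


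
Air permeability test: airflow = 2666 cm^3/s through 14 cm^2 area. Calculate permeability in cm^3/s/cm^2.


Formula: Air Permeability = Airflow / Test Area
AP = 2666 cm^3/s / 14 cm^2
AP = 190.4 cm^3/s/cm^2

190.4 cm^3/s/cm^2


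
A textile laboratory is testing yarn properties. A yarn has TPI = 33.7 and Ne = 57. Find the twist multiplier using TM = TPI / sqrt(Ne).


Formula: TM = TPI / sqrt(Ne)
Step 1: sqrt(Ne) = sqrt(57) = 7.5498
Step 2: TM = 33.7 / 7.5498 = 4.46

4.46 TM


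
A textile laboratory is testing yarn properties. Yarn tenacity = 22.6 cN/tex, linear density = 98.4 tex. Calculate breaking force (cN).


Formula: Breaking force = Tenacity * Linear density
F = 22.6 cN/tex * 98.4 tex
F = 2223.84 cN

2223.84 cN


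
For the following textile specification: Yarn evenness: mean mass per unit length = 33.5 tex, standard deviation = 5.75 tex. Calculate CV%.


Formula: CV% = (standard deviation / mean) * 100
Step 1: Ratio = 5.75 / 33.5 = 0.171642
Step 2: CV% = 0.171642 * 100 = 17.1642% ≈ 17.2%

17.2%


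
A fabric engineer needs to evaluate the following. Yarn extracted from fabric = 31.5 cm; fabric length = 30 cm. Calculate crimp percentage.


Formula: Crimp% = ((L_yarn - L_fabric) / L_fabric) * 100
Step 1: Extension = 31.5 - 30 = 1.5 cm
Step 2: Crimp% = (1.5 / 30) * 100
Step 3: Crimp% = 0.05 * 100 = 5.0%

5.0%


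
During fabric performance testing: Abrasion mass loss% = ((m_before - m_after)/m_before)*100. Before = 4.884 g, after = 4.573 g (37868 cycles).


Formula: Mass loss% = ((m_before - m_after) / m_before) * 100
Step 1: Mass loss = 4.884 - 4.573 = 0.311 g
Step 2: Ratio = 0.311 / 4.884 = 0.0636773
Step 3: Mass loss% = 0.0636773 * 100 = 6.36773% ≈ 6.37%

6.37%


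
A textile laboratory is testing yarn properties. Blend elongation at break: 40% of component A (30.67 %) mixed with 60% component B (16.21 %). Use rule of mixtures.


Formula: Blend property = (fraction_A * property_A) + (fraction_B * property_B)
Step 1: Contribution A = 40/100 * 30.67 % = 12.268 %
Step 2: Contribution B = 60/100 * 16.21 % = 9.726 %
Step 3: Blend elongation at break = 12.268 + 9.726 = 21.994 %

21.994 %


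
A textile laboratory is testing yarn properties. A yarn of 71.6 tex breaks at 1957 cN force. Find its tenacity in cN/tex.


Formula: Tenacity = Breaking force / Linear density
Tenacity = 1957 cN / 71.6 tex
Tenacity = 27.33 cN/tex

27.33 cN/tex


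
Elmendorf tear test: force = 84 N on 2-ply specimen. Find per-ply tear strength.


Formula: Per-ply strength = Total force / Number of plies
Per-ply = 84 N / 2
Per-ply = 42 N

42 N


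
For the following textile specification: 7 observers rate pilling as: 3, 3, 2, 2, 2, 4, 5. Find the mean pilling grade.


Formula: Mean = sum / count
Sum = 3 + 3 + 2 + 2 + 2 + 4 + 5 = 21
Mean = 21 / 7 = 3.0

3.0


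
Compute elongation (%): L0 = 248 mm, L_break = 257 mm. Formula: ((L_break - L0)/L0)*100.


Formula: Elongation (%) = ((L_break - L0) / L0) * 100
Step 1: Extension = 257 - 248 = 9 mm
Step 2: Elongation = (9 / 248) * 100
Step 3: Elongation = 0.03629 * 100 = 3.629% ≈ 3.6%

3.6%


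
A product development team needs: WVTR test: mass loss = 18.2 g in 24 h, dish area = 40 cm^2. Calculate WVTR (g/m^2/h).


Formula: WVTR = mass_loss / (area * time)
Step 1: Convert area: 40 cm^2 = 0.004 m^2
Step 2: WVTR = 18.2 g / (0.004 m^2 * 24 h)
Step 3: WVTR = 18.2 / 0.096 = 189.6 g/m^2/h

189.6 g/m^2/h
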